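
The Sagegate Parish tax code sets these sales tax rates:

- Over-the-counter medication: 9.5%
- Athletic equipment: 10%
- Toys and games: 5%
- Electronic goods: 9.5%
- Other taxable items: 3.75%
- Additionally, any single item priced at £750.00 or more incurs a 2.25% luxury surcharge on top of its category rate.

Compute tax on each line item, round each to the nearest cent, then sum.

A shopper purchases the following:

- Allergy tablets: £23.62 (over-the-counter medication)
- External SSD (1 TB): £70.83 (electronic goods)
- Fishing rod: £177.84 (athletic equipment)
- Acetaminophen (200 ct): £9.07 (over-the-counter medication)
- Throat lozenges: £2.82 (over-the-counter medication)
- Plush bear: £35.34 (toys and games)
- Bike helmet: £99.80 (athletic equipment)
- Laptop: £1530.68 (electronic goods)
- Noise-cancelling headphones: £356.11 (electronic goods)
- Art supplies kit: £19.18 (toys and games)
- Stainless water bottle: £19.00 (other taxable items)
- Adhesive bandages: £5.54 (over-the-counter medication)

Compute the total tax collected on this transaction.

£255.51

Allergy tablets £23.62: over-the-counter medication → 9.5% → £2.24
External SSD (1 TB) £70.83: electronic goods → 9.5% → £6.73
Fishing rod £177.84: athletic equipment → 10% → £17.78
Acetaminophen (200 ct) £9.07: over-the-counter medication → 9.5% → £0.86
Throat lozenges £2.82: over-the-counter medication → 9.5% → £0.27
Plush bear £35.34: toys and games → 5% → £1.77
Bike helmet £99.80: athletic equipment → 10% → £9.98
Laptop £1530.68: electronic goods → 9.5% + 2.25% surcharge = 11.75% → £179.85
Noise-cancelling headphones £356.11: electronic goods → 9.5% → £33.83
Art supplies kit £19.18: toys and games → 5% → £0.96
Stainless water bottle £19.00: other taxable items → 3.75% → £0.71
Adhesive bandages £5.54: over-the-counter medication → 9.5% → £0.53
Total tax = £2.24 + £6.73 + £17.78 + £0.86 + £0.27 + £1.77 + £9.98 + £179.85 + £33.83 + £0.96 + £0.71 + £0.53 = £255.51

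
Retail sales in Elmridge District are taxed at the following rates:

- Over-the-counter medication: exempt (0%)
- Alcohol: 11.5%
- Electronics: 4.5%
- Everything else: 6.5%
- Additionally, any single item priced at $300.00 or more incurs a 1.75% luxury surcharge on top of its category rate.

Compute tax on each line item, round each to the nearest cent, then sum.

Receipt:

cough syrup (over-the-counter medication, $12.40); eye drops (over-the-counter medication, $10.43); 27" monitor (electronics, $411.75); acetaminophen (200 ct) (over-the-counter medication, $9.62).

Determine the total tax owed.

$25.73

Cough syrup $12.40: over-the-counter medication → 0% → $0.00
Eye drops $10.43: over-the-counter medication → 0% → $0.00
27" monitor $411.75: electronics → 4.5% + 1.75% surcharge = 6.25% → $25.73
Acetaminophen (200 ct) $9.62: over-the-counter medication → 0% → $0.00
Total tax = $25.73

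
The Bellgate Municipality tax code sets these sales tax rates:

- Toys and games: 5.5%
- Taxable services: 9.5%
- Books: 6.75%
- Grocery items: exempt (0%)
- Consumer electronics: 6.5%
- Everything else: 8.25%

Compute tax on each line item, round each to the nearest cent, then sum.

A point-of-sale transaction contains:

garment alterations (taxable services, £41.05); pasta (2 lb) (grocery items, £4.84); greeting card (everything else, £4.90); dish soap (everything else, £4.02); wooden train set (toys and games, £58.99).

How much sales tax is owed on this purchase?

£7.87

Garment alterations £41.05: taxable services → 9.5% → £3.90
Pasta (2 lb) £4.84: grocery items → 0% → £0.00
Greeting card £4.90: everything else → 8.25% → £0.40
Dish soap £4.02: everything else → 8.25% → £0.33
Wooden train set £58.99: toys and games → 5.5% → £3.24
Total tax = £3.90 + £0.40 + £0.33 + £3.24 = £7.87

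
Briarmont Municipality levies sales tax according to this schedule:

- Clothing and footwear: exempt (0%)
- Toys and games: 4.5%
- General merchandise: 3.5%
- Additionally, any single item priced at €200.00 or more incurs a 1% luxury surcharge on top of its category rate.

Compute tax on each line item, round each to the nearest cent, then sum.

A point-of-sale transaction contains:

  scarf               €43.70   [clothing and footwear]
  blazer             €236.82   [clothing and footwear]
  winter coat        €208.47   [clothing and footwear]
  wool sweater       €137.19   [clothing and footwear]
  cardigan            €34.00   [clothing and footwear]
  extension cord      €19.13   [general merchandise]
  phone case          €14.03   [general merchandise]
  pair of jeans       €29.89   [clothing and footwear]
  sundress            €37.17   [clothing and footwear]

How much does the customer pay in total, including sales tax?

Scarf €43.70: clothing and footwear → 0% → €0.00
Blazer €236.82: clothing and footwear → 0% + 1% surcharge = 1% → €2.37
Winter coat €208.47: clothing and footwear → 0% + 1% surcharge = 1% → €2.08
Wool sweater €137.19: clothing and footwear → 0% → €0.00
Cardigan €34.00: clothing and footwear → 0% → €0.00
Extension cord €19.13: general merchandise → 3.5% → €0.67
Phone case €14.03: general merchandise → 3.5% → €0.49
Pair of jeans €29.89: clothing and footwear → 0% → €0.00
Sundress €37.17: clothing and footwear → 0% → €0.00
Subtotal = €760.40; tax = €5.61; total due = €766.01

€766.01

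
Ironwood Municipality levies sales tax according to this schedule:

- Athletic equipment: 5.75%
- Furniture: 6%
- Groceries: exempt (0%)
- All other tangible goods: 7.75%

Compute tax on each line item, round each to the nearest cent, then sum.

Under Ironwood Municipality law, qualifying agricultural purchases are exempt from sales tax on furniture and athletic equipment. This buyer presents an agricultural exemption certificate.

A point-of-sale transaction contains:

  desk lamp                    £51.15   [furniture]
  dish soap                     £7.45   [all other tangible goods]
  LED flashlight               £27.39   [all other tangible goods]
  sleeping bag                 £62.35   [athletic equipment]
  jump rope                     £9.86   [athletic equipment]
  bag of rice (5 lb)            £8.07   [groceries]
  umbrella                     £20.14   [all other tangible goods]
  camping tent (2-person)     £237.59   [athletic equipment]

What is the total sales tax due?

Desk lamp £51.15: furniture, buyer-exempt → 0% → £0.00
Dish soap £7.45: all other tangible goods → 7.75% → £0.58
LED flashlight £27.39: all other tangible goods → 7.75% → £2.12
Sleeping bag £62.35: athletic equipment, buyer-exempt → 0% → £0.00
Jump rope £9.86: athletic equipment, buyer-exempt → 0% → £0.00
Bag of rice (5 lb) £8.07: groceries → 0% → £0.00
Umbrella £20.14: all other tangible goods → 7.75% → £1.56
Camping tent (2-person) £237.59: athletic equipment, buyer-exempt → 0% → £0.00
Total tax = £0.58 + £2.12 + £1.56 = £4.26

£4.26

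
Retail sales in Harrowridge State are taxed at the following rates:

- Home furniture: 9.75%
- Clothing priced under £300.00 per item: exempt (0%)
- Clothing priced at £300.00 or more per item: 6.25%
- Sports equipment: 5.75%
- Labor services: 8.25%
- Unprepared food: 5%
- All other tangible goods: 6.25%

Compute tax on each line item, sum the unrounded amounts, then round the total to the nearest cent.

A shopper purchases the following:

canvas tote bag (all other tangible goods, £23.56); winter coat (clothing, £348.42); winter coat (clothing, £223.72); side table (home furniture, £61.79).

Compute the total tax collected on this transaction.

Canvas tote bag £23.56: all other tangible goods → 6.25% → £1.4725
Winter coat £348.42: clothing, £300.00 or more → 6.25% → £21.77625
Winter coat £223.72: clothing, under £300.00 → 0% → £0.00
Side table £61.79: home furniture → 9.75% → £6.024525
Unrounded tax sum = £29.273275 → £29.27

£29.27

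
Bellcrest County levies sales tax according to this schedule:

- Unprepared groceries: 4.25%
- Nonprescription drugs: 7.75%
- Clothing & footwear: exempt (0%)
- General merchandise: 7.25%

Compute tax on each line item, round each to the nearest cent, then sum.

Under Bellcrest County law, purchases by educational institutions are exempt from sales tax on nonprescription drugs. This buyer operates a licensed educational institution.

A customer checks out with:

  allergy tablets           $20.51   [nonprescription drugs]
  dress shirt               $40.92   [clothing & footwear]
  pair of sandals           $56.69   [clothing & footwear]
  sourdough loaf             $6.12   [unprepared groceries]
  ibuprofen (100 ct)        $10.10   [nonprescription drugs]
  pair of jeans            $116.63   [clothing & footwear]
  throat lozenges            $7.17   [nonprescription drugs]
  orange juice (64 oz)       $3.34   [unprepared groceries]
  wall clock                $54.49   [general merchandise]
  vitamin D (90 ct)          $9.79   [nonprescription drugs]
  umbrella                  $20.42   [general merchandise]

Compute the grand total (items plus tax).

Allergy tablets $20.51: nonprescription drugs, buyer-exempt → 0% → $0.00
Dress shirt $40.92: clothing & footwear → 0% → $0.00
Pair of sandals $56.69: clothing & footwear → 0% → $0.00
Sourdough loaf $6.12: unprepared groceries → 4.25% → $0.26
Ibuprofen (100 ct) $10.10: nonprescription drugs, buyer-exempt → 0% → $0.00
Pair of jeans $116.63: clothing & footwear → 0% → $0.00
Throat lozenges $7.17: nonprescription drugs, buyer-exempt → 0% → $0.00
Orange juice (64 oz) $3.34: unprepared groceries → 4.25% → $0.14
Wall clock $54.49: general merchandise → 7.25% → $3.95
Vitamin D (90 ct) $9.79: nonprescription drugs, buyer-exempt → 0% → $0.00
Umbrella $20.42: general merchandise → 7.25% → $1.48
Subtotal = $346.18; tax = $5.83; total due = $352.01

$352.01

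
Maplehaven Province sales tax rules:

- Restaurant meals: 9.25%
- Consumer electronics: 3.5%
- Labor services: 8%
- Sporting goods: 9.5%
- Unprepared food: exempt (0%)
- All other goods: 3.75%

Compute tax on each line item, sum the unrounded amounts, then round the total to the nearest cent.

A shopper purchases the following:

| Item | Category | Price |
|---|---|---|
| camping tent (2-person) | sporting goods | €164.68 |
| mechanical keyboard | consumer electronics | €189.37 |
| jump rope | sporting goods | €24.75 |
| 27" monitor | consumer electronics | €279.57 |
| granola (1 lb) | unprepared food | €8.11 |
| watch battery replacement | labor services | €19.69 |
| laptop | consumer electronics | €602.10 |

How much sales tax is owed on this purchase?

€57.06

Camping tent (2-person) €164.68: sporting goods → 9.5% → €15.6446
Mechanical keyboard €189.37: consumer electronics → 3.5% → €6.62795
Jump rope €24.75: sporting goods → 9.5% → €2.35125
27" monitor €279.57: consumer electronics → 3.5% → €9.78495
Granola (1 lb) €8.11: unprepared food → 0% → €0.00
Watch battery replacement €19.69: labor services → 8% → €1.5752
Laptop €602.10: consumer electronics → 3.5% → €21.0735
Unrounded tax sum = €57.05745 → €57.06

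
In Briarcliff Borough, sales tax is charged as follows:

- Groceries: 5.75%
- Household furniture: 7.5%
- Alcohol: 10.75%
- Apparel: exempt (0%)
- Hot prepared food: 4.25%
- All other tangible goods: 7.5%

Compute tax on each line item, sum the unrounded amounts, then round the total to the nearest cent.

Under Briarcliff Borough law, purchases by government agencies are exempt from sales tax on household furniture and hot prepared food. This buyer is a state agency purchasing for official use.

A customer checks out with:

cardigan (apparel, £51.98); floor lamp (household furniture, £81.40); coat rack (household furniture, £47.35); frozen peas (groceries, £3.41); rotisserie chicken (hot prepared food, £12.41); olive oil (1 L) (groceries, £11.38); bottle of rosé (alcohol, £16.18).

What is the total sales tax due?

£2.59

Cardigan £51.98: apparel → 0% → £0.00
Floor lamp £81.40: household furniture, buyer-exempt → 0% → £0.00
Coat rack £47.35: household furniture, buyer-exempt → 0% → £0.00
Frozen peas £3.41: groceries → 5.75% → £0.196075
Rotisserie chicken £12.41: hot prepared food, buyer-exempt → 0% → £0.00
Olive oil (1 L) £11.38: groceries → 5.75% → £0.65435
Bottle of rosé £16.18: alcohol → 10.75% → £1.73935
Unrounded tax sum = £2.589775 → £2.59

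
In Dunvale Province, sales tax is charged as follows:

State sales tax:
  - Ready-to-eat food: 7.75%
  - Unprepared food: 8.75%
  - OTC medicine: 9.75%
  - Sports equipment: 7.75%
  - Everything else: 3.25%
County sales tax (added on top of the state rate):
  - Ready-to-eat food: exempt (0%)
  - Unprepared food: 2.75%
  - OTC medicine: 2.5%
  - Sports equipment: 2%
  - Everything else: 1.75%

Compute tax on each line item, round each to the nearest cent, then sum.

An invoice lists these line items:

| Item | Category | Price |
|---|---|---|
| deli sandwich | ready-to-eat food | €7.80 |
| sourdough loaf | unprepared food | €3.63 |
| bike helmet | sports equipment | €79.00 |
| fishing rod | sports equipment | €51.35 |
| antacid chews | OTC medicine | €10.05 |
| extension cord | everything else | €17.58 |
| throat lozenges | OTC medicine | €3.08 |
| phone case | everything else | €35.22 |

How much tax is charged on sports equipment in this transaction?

Bike helmet €79.00: sports equipment → 7.75% + 2% county = 9.75% → €7.70
Fishing rod €51.35: sports equipment → 7.75% + 2% county = 9.75% → €5.01
Tax on sports equipment = €7.70 + €5.01 = €12.71

€12.71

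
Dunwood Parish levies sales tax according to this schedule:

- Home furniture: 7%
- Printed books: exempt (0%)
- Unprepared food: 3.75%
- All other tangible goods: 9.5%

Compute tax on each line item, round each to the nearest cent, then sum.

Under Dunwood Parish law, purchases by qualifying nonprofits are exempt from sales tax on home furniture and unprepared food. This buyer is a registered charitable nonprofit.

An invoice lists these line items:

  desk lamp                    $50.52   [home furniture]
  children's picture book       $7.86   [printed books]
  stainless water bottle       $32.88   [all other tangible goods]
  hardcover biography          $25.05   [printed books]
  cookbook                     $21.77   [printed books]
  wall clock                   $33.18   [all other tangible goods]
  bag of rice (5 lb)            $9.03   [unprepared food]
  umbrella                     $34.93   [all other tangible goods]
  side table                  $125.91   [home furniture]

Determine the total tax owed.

$9.59

Desk lamp $50.52: home furniture, buyer-exempt → 0% → $0.00
Children's picture book $7.86: printed books → 0% → $0.00
Stainless water bottle $32.88: all other tangible goods → 9.5% → $3.12
Hardcover biography $25.05: printed books → 0% → $0.00
Cookbook $21.77: printed books → 0% → $0.00
Wall clock $33.18: all other tangible goods → 9.5% → $3.15
Bag of rice (5 lb) $9.03: unprepared food, buyer-exempt → 0% → $0.00
Umbrella $34.93: all other tangible goods → 9.5% → $3.32
Side table $125.91: home furniture, buyer-exempt → 0% → $0.00
Total tax = $3.12 + $3.15 + $3.32 = $9.59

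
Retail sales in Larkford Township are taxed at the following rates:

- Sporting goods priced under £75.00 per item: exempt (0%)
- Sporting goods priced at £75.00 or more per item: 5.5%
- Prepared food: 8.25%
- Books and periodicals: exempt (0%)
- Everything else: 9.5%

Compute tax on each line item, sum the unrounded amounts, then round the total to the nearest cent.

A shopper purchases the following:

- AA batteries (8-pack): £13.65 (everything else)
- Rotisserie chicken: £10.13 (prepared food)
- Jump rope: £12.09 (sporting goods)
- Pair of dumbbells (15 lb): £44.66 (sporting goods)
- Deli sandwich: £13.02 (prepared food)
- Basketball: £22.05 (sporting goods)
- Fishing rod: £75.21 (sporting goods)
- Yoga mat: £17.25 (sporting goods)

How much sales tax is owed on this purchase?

£7.34

AA batteries (8-pack) £13.65: everything else → 9.5% → £1.29675
Rotisserie chicken £10.13: prepared food → 8.25% → £0.835725
Jump rope £12.09: sporting goods, under £75.00 → 0% → £0.00
Pair of dumbbells (15 lb) £44.66: sporting goods, under £75.00 → 0% → £0.00
Deli sandwich £13.02: prepared food → 8.25% → £1.07415
Basketball £22.05: sporting goods, under £75.00 → 0% → £0.00
Fishing rod £75.21: sporting goods, £75.00 or more → 5.5% → £4.13655
Yoga mat £17.25: sporting goods, under £75.00 → 0% → £0.00
Unrounded tax sum = £7.343175 → £7.34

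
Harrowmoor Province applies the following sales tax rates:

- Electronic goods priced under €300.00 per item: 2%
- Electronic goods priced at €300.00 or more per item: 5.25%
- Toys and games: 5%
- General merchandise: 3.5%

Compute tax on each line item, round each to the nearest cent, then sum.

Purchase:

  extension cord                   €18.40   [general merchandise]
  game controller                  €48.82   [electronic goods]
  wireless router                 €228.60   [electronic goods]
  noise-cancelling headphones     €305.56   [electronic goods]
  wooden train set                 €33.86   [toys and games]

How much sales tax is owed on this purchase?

Extension cord €18.40: general merchandise → 3.5% → €0.64
Game controller €48.82: electronic goods, under €300.00 → 2% → €0.98
Wireless router €228.60: electronic goods, under €300.00 → 2% → €4.57
Noise-cancelling headphones €305.56: electronic goods, €300.00 or more → 5.25% → €16.04
Wooden train set €33.86: toys and games → 5% → €1.69
Total tax = €0.64 + €0.98 + €4.57 + €16.04 + €1.69 = €23.92

€23.92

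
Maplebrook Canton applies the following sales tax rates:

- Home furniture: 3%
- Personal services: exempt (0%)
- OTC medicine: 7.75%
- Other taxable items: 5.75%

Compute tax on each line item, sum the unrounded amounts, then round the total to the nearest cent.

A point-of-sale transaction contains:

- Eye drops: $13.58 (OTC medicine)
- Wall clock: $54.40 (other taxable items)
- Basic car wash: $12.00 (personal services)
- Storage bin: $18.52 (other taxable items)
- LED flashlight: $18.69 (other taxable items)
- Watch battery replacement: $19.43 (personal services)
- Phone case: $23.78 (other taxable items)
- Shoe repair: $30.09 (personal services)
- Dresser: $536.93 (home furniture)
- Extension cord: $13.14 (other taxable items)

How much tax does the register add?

$24.55

Eye drops $13.58: OTC medicine → 7.75% → $1.05245
Wall clock $54.40: other taxable items → 5.75% → $3.128
Basic car wash $12.00: personal services → 0% → $0.00
Storage bin $18.52: other taxable items → 5.75% → $1.0649
LED flashlight $18.69: other taxable items → 5.75% → $1.074675
Watch battery replacement $19.43: personal services → 0% → $0.00
Phone case $23.78: other taxable items → 5.75% → $1.36735
Shoe repair $30.09: personal services → 0% → $0.00
Dresser $536.93: home furniture → 3% → $16.1079
Extension cord $13.14: other taxable items → 5.75% → $0.75555
Unrounded tax sum = $24.550825 → $24.55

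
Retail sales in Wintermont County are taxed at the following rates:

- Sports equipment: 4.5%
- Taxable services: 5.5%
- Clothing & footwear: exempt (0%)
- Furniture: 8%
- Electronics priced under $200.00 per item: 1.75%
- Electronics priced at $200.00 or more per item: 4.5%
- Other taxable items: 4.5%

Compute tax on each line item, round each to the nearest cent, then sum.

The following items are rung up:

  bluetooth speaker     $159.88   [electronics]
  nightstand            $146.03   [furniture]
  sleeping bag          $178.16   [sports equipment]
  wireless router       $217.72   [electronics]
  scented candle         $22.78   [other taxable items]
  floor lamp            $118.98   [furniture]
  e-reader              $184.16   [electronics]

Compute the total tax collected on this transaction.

$46.07

Bluetooth speaker $159.88: electronics, under $200.00 → 1.75% → $2.80
Nightstand $146.03: furniture → 8% → $11.68
Sleeping bag $178.16: sports equipment → 4.5% → $8.02
Wireless router $217.72: electronics, $200.00 or more → 4.5% → $9.80
Scented candle $22.78: other taxable items → 4.5% → $1.03
Floor lamp $118.98: furniture → 8% → $9.52
E-reader $184.16: electronics, under $200.00 → 1.75% → $3.22
Total tax = $2.80 + $11.68 + $8.02 + $9.80 + $1.03 + $9.52 + $3.22 = $46.07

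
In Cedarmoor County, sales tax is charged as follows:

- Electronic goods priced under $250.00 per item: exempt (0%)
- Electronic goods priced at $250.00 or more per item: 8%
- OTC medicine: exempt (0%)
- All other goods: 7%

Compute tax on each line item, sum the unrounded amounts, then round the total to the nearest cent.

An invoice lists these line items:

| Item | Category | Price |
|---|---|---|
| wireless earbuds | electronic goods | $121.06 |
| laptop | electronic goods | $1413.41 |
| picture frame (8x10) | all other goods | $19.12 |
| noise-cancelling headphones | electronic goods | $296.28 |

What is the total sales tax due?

Wireless earbuds $121.06: electronic goods, under $250.00 → 0% → $0.00
Laptop $1413.41: electronic goods, $250.00 or more → 8% → $113.0728
Picture frame (8x10) $19.12: all other goods → 7% → $1.3384
Noise-cancelling headphones $296.28: electronic goods, $250.00 or more → 8% → $23.7024
Unrounded tax sum = $138.1136 → $138.11

$138.11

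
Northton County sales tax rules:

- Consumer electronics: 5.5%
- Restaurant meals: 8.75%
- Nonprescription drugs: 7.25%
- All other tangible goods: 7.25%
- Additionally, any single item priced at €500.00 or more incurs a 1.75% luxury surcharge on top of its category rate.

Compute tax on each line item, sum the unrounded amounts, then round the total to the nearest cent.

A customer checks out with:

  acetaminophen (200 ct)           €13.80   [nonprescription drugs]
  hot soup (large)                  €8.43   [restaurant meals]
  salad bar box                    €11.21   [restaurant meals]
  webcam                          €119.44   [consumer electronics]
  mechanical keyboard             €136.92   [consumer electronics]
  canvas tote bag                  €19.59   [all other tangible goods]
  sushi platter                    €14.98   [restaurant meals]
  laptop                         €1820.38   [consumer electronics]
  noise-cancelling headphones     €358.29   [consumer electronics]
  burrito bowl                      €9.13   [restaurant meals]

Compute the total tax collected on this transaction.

Acetaminophen (200 ct) €13.80: nonprescription drugs → 7.25% → €1.0005
Hot soup (large) €8.43: restaurant meals → 8.75% → €0.737625
Salad bar box €11.21: restaurant meals → 8.75% → €0.980875
Webcam €119.44: consumer electronics → 5.5% → €6.5692
Mechanical keyboard €136.92: consumer electronics → 5.5% → €7.5306
Canvas tote bag €19.59: all other tangible goods → 7.25% → €1.420275
Sushi platter €14.98: restaurant meals → 8.75% → €1.31075
Laptop €1820.38: consumer electronics → 5.5% + 1.75% surcharge = 7.25% → €131.97755
Noise-cancelling headphones €358.29: consumer electronics → 5.5% → €19.70595
Burrito bowl €9.13: restaurant meals → 8.75% → €0.798875
Unrounded tax sum = €172.0322 → €172.03

€172.03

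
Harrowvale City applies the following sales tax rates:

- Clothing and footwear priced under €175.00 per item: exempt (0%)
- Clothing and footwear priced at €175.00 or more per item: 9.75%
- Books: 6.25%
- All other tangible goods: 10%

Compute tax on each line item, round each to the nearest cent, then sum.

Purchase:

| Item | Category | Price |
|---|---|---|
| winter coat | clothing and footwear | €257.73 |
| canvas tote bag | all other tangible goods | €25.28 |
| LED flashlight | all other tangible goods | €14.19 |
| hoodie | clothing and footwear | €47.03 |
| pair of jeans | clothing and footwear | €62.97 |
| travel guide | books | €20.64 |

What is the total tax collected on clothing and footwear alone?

€25.13

Winter coat €257.73: clothing and footwear, €175.00 or more → 9.75% → €25.13
Hoodie €47.03: clothing and footwear, under €175.00 → 0% → €0.00
Pair of jeans €62.97: clothing and footwear, under €175.00 → 0% → €0.00
Tax on clothing and footwear = €25.13 + €0.00 + €0.00 = €25.13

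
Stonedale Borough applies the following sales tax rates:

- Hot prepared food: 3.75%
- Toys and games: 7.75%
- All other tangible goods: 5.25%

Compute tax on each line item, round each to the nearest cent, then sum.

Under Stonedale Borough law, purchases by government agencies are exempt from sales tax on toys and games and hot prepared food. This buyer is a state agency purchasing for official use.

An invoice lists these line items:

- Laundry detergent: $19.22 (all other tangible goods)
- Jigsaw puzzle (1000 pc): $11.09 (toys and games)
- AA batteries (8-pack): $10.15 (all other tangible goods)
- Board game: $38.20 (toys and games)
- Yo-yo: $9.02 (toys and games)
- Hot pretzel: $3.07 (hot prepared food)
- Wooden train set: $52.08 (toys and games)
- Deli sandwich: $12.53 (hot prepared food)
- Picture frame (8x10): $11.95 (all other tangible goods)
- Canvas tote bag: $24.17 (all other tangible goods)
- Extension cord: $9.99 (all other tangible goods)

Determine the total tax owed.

$3.96

Laundry detergent $19.22: all other tangible goods → 5.25% → $1.01
Jigsaw puzzle (1000 pc) $11.09: toys and games, buyer-exempt → 0% → $0.00
AA batteries (8-pack) $10.15: all other tangible goods → 5.25% → $0.53
Board game $38.20: toys and games, buyer-exempt → 0% → $0.00
Yo-yo $9.02: toys and games, buyer-exempt → 0% → $0.00
Hot pretzel $3.07: hot prepared food, buyer-exempt → 0% → $0.00
Wooden train set $52.08: toys and games, buyer-exempt → 0% → $0.00
Deli sandwich $12.53: hot prepared food, buyer-exempt → 0% → $0.00
Picture frame (8x10) $11.95: all other tangible goods → 5.25% → $0.63
Canvas tote bag $24.17: all other tangible goods → 5.25% → $1.27
Extension cord $9.99: all other tangible goods → 5.25% → $0.52
Total tax = $1.01 + $0.53 + $0.63 + $1.27 + $0.52 = $3.96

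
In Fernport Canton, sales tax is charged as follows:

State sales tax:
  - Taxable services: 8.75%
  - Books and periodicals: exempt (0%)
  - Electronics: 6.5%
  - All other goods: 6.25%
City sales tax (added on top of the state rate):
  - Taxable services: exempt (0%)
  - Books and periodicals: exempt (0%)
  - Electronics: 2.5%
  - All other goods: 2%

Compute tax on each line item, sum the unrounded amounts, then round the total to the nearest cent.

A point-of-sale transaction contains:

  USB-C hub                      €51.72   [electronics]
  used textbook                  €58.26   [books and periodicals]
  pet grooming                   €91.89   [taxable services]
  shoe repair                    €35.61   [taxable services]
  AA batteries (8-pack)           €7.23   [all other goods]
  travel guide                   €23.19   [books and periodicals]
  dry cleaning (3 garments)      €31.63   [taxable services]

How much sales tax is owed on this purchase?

USB-C hub €51.72: electronics → 6.5% + 2.5% city = 9% → €4.6548
Used textbook €58.26: books and periodicals → 0% + 0% city = 0% → €0.00
Pet grooming €91.89: taxable services → 8.75% + 0% city = 8.75% → €8.040375
Shoe repair €35.61: taxable services → 8.75% + 0% city = 8.75% → €3.115875
AA batteries (8-pack) €7.23: all other goods → 6.25% + 2% city = 8.25% → €0.596475
Travel guide €23.19: books and periodicals → 0% + 0% city = 0% → €0.00
Dry cleaning (3 garments) €31.63: taxable services → 8.75% + 0% city = 8.75% → €2.767625
Unrounded tax sum = €19.17515 → €19.18

€19.18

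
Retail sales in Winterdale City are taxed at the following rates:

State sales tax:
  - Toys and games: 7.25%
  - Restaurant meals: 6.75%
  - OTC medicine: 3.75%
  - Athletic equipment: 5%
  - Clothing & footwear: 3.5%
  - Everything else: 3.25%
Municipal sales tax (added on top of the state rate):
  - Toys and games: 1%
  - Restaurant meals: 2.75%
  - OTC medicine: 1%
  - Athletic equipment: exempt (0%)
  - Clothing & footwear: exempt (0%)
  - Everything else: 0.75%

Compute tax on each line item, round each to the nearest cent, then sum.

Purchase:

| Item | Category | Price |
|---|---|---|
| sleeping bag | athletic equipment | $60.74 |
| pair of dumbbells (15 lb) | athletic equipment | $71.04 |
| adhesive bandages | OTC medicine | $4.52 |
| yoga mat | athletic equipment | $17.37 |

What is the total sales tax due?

Sleeping bag $60.74: athletic equipment → 5% + 0% municipal = 5% → $3.04
Pair of dumbbells (15 lb) $71.04: athletic equipment → 5% + 0% municipal = 5% → $3.55
Adhesive bandages $4.52: OTC medicine → 3.75% + 1% municipal = 4.75% → $0.21
Yoga mat $17.37: athletic equipment → 5% + 0% municipal = 5% → $0.87
Total tax = $3.04 + $3.55 + $0.21 + $0.87 = $7.67

$7.67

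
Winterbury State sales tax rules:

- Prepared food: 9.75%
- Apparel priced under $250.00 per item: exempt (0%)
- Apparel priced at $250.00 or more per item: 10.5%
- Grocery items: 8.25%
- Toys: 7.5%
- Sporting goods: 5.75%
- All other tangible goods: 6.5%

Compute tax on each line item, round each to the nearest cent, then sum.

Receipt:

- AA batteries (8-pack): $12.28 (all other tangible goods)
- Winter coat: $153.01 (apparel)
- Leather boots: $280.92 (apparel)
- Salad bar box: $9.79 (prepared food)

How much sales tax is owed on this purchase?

$31.25

AA batteries (8-pack) $12.28: all other tangible goods → 6.5% → $0.80
Winter coat $153.01: apparel, under $250.00 → 0% → $0.00
Leather boots $280.92: apparel, $250.00 or more → 10.5% → $29.50
Salad bar box $9.79: prepared food → 9.75% → $0.95
Total tax = $0.80 + $29.50 + $0.95 = $31.25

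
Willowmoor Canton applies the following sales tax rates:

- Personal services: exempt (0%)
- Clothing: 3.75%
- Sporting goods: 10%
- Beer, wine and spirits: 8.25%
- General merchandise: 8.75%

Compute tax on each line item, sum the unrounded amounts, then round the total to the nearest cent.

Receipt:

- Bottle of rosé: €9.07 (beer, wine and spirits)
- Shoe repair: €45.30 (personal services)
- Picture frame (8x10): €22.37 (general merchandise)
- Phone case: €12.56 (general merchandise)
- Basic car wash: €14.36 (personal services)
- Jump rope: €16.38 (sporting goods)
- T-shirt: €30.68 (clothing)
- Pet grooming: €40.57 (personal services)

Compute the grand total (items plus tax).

€197.88

Bottle of rosé €9.07: beer, wine and spirits → 8.25% → €0.748275
Shoe repair €45.30: personal services → 0% → €0.00
Picture frame (8x10) €22.37: general merchandise → 8.75% → €1.957375
Phone case €12.56: general merchandise → 8.75% → €1.099
Basic car wash €14.36: personal services → 0% → €0.00
Jump rope €16.38: sporting goods → 10% → €1.638
T-shirt €30.68: clothing → 3.75% → €1.1505
Pet grooming €40.57: personal services → 0% → €0.00
Subtotal = €191.29; unrounded tax = €6.59315 → €6.59; total due = €197.88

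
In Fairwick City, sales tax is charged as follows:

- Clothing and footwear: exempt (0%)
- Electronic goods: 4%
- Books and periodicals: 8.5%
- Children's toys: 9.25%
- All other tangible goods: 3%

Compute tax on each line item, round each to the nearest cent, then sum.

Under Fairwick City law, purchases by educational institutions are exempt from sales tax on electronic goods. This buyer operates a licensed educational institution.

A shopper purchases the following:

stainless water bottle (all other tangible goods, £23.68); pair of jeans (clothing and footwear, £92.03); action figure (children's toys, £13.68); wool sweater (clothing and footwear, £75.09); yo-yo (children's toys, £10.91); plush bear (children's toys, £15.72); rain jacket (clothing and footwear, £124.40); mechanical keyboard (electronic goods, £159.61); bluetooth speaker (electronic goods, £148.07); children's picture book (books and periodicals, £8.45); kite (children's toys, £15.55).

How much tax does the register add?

Stainless water bottle £23.68: all other tangible goods → 3% → £0.71
Pair of jeans £92.03: clothing and footwear → 0% → £0.00
Action figure £13.68: children's toys → 9.25% → £1.27
Wool sweater £75.09: clothing and footwear → 0% → £0.00
Yo-yo £10.91: children's toys → 9.25% → £1.01
Plush bear £15.72: children's toys → 9.25% → £1.45
Rain jacket £124.40: clothing and footwear → 0% → £0.00
Mechanical keyboard £159.61: electronic goods, buyer-exempt → 0% → £0.00
Bluetooth speaker £148.07: electronic goods, buyer-exempt → 0% → £0.00
Children's picture book £8.45: books and periodicals → 8.5% → £0.72
Kite £15.55: children's toys → 9.25% → £1.44
Total tax = £0.71 + £1.27 + £1.01 + £1.45 + £0.72 + £1.44 = £6.60

£6.60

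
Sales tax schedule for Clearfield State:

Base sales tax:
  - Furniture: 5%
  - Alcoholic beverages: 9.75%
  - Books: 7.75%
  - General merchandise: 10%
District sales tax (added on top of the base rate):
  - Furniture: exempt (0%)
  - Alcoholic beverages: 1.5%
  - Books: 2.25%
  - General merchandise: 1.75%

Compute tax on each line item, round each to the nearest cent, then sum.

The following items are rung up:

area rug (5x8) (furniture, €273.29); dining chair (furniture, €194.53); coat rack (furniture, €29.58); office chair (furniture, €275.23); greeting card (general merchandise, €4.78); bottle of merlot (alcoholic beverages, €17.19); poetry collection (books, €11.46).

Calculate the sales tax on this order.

Area rug (5x8) €273.29: furniture → 5% + 0% district = 5% → €13.66
Dining chair €194.53: furniture → 5% + 0% district = 5% → €9.73
Coat rack €29.58: furniture → 5% + 0% district = 5% → €1.48
Office chair €275.23: furniture → 5% + 0% district = 5% → €13.76
Greeting card €4.78: general merchandise → 10% + 1.75% district = 11.75% → €0.56
Bottle of merlot €17.19: alcoholic beverages → 9.75% + 1.5% district = 11.25% → €1.93
Poetry collection €11.46: books → 7.75% + 2.25% district = 10% → €1.15
Total tax = €13.66 + €9.73 + €1.48 + €13.76 + €0.56 + €1.93 + €1.15 = €42.27

€42.27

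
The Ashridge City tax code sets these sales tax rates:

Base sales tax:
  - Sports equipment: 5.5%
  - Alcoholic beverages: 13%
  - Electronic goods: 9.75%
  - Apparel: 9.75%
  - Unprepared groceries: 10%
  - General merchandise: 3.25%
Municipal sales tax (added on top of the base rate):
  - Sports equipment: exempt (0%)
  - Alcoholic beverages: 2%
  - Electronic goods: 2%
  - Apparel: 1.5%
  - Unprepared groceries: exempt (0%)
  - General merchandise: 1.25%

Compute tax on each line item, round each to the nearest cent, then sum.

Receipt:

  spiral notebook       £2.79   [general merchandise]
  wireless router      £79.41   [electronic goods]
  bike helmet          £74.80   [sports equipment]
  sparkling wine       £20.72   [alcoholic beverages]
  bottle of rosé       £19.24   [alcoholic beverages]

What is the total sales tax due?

Spiral notebook £2.79: general merchandise → 3.25% + 1.25% municipal = 4.5% → £0.13
Wireless router £79.41: electronic goods → 9.75% + 2% municipal = 11.75% → £9.33
Bike helmet £74.80: sports equipment → 5.5% + 0% municipal = 5.5% → £4.11
Sparkling wine £20.72: alcoholic beverages → 13% + 2% municipal = 15% → £3.11
Bottle of rosé £19.24: alcoholic beverages → 13% + 2% municipal = 15% → £2.89
Total tax = £0.13 + £9.33 + £4.11 + £3.11 + £2.89 = £19.57

£19.57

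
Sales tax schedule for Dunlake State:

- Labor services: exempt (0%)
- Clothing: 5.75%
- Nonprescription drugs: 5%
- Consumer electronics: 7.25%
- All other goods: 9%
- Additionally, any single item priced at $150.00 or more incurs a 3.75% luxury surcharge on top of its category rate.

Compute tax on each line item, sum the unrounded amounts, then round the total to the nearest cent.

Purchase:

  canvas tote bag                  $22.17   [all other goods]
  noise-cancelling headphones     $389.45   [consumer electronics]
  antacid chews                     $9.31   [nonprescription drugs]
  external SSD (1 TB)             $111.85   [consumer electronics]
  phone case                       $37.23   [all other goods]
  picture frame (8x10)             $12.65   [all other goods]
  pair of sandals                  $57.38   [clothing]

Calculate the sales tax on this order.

$61.20

Canvas tote bag $22.17: all other goods → 9% → $1.9953
Noise-cancelling headphones $389.45: consumer electronics → 7.25% + 3.75% surcharge = 11% → $42.8395
Antacid chews $9.31: nonprescription drugs → 5% → $0.4655
External SSD (1 TB) $111.85: consumer electronics → 7.25% → $8.109125
Phone case $37.23: all other goods → 9% → $3.3507
Picture frame (8x10) $12.65: all other goods → 9% → $1.1385
Pair of sandals $57.38: clothing → 5.75% → $3.29935
Unrounded tax sum = $61.197975 → $61.20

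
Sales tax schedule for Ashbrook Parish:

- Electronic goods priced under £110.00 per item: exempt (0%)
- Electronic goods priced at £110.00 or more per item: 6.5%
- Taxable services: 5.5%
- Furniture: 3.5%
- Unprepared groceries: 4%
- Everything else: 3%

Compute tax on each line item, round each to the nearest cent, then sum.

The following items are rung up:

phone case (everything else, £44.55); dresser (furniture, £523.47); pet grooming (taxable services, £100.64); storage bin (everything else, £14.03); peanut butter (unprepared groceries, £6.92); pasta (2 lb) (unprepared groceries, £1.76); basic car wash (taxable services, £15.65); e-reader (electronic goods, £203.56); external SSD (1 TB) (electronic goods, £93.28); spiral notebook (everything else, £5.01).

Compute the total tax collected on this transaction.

Phone case £44.55: everything else → 3% → £1.34
Dresser £523.47: furniture → 3.5% → £18.32
Pet grooming £100.64: taxable services → 5.5% → £5.54
Storage bin £14.03: everything else → 3% → £0.42
Peanut butter £6.92: unprepared groceries → 4% → £0.28
Pasta (2 lb) £1.76: unprepared groceries → 4% → £0.07
Basic car wash £15.65: taxable services → 5.5% → £0.86
E-reader £203.56: electronic goods, £110.00 or more → 6.5% → £13.23
External SSD (1 TB) £93.28: electronic goods, under £110.00 → 0% → £0.00
Spiral notebook £5.01: everything else → 3% → £0.15
Total tax = £1.34 + £18.32 + £5.54 + £0.42 + £0.28 + £0.07 + £0.86 + £13.23 + £0.15 = £40.21

£40.21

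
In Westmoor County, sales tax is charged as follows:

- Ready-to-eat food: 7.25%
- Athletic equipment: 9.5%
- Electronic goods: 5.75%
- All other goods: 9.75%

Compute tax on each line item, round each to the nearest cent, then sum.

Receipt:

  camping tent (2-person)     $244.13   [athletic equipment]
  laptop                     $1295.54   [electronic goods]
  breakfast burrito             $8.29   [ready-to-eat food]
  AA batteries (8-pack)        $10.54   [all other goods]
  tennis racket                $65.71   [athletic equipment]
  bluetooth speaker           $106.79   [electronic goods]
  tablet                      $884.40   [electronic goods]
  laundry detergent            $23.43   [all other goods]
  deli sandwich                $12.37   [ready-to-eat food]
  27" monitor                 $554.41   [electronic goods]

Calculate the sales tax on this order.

Camping tent (2-person) $244.13: athletic equipment → 9.5% → $23.19
Laptop $1295.54: electronic goods → 5.75% → $74.49
Breakfast burrito $8.29: ready-to-eat food → 7.25% → $0.60
AA batteries (8-pack) $10.54: all other goods → 9.75% → $1.03
Tennis racket $65.71: athletic equipment → 9.5% → $6.24
Bluetooth speaker $106.79: electronic goods → 5.75% → $6.14
Tablet $884.40: electronic goods → 5.75% → $50.85
Laundry detergent $23.43: all other goods → 9.75% → $2.28
Deli sandwich $12.37: ready-to-eat food → 7.25% → $0.90
27" monitor $554.41: electronic goods → 5.75% → $31.88
Total tax = $23.19 + $74.49 + $0.60 + $1.03 + $6.24 + $6.14 + $50.85 + $2.28 + $0.90 + $31.88 = $197.60

$197.60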